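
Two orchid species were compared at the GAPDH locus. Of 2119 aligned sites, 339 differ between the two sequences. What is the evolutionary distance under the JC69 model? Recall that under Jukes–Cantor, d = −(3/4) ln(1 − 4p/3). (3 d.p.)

0.180

p = 339/2119 ≈ 0.159981.
d = −(3/4) ln(1 − 4p/3) = −0.75 ln(1 − 0.213308) = −0.75 ln(0.786692)
  = −0.75 × (-0.239918) = 0.179939 substitutions/site.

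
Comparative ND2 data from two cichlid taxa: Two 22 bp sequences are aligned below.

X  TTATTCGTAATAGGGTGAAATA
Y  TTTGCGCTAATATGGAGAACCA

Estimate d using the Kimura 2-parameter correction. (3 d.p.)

Of 22 sites, 2 differences are transitions and 7 are transversions, so P = 2/22 ≈ 0.090909 and Q = 7/22 ≈ 0.318182.
Under the Kimura two-parameter model, d = −½ ln(1 − 2P − Q) − ¼ ln(1 − 2Q).
1 − 2P − Q = 0.5, giving −½ ln(0.5) = 0.346574.
1 − 2Q = 0.363636, giving −¼ ln(0.363636) = 0.252900.
d = 0.346574 + 0.252900 = 0.599474.

0.599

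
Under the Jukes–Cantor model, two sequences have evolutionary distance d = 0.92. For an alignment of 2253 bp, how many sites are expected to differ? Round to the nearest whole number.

Invert JC69: p = (3/4)(1 − e^(−4d/3)) = 0.75 × (1 − e^(-1.226667)) = 0.75 × (1 − 0.293268) = 0.530049.
Expected differing sites = pL ≈ 0.530049 × 2253 = 1194.200397 ≈ 1194.

1194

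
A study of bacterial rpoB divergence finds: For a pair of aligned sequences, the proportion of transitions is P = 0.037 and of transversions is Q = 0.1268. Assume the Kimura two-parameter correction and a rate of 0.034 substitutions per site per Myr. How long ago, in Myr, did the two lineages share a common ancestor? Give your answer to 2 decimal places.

2.72

Under the Kimura two-parameter model, d = −½ ln(1 − 2P − Q) − ¼ ln(1 − 2Q).
1 − 2P − Q = 0.7992, giving −½ ln(0.7992) = 0.112072.
1 − 2Q = 0.7464, giving −¼ ln(0.7464) = 0.073123.
d = 0.112072 + 0.073123 = 0.185195.
Under a molecular clock d = 2μt, so t = d/(2μ) = 0.185195 / (2 × 0.034) = 2.72 Myr.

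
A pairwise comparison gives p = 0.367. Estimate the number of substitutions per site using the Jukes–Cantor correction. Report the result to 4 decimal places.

0.5040

d = −(3/4) ln(1 − 4p/3) = −0.75 ln(1 − 0.489333) = −0.75 ln(0.510667)
  = −0.75 × (-0.672038) = 0.504029 substitutions/site.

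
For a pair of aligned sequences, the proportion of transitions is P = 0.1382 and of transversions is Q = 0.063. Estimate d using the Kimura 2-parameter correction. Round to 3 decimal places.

0.241

Under the Kimura two-parameter model, d = −½ ln(1 − 2P − Q) − ¼ ln(1 − 2Q).
1 − 2P − Q = 0.6606, giving −½ ln(0.6606) = 0.207303.
1 − 2Q = 0.874, giving −¼ ln(0.874) = 0.033669.
d = 0.207303 + 0.033669 = 0.240972.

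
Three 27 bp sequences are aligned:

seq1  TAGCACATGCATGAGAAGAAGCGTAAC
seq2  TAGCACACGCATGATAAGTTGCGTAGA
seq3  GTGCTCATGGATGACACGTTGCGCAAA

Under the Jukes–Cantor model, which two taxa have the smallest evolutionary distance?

seq1–seq2: 6/27 differ, p = 0.222, d = 0.264.
seq1–seq3: 10/27 differ, p = 0.370, d = 0.511.
seq2–seq3: 9/27 differ, p = 0.333, d = 0.441.
The smallest distance is between seq1 and seq2.

seq1 and seq2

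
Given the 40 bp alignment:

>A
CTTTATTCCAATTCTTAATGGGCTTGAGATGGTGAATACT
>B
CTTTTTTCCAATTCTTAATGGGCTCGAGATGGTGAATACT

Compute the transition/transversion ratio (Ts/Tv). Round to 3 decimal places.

Transitions are A↔G and C↔T; transversions are all other mismatches.
Transitions: 1. Transversions: 1.
R = 1/1 = 1.000.

1.000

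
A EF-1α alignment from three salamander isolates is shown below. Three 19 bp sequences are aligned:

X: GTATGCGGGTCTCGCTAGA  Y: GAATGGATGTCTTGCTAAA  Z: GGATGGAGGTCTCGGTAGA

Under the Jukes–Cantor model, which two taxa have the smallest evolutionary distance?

X and Z

X–Y: 6/19 differ, p = 0.316, d = 0.410.
X–Z: 4/19 differ, p = 0.211, d = 0.247.
Y–Z: 5/19 differ, p = 0.263, d = 0.324.
The smallest distance is between X and Z.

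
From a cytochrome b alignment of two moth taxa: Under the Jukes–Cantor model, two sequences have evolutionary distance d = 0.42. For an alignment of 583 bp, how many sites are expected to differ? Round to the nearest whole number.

Invert JC69: p = (3/4)(1 − e^(−4d/3)) = 0.75 × (1 − e^(-0.56)) = 0.75 × (1 − 0.571209) = 0.321593.
Expected differing sites = pL ≈ 0.321593 × 583 = 187.488719 ≈ 187.

187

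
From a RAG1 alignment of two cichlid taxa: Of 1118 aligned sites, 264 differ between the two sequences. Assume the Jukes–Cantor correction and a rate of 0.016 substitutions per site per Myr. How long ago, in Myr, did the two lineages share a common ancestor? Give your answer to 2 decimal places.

p = 264/1118 ≈ 0.236136.
d = −(3/4) ln(1 − 4p/3) = −0.75 ln(1 − 0.314848) = −0.75 ln(0.685152)
  = −0.75 × (-0.378115) = 0.283586 substitutions/site.
Under a molecular clock d = 2μt, so t = d/(2μ) = 0.283586 / (2 × 0.016) = 8.86 Myr.

8.86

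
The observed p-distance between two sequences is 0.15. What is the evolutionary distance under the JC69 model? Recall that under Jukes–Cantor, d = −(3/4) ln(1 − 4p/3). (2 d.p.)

d = −(3/4) ln(1 − 4p/3) = −0.75 ln(1 − 0.2) = −0.75 ln(0.8)
  = −0.75 × (-0.223144) = 0.167358 substitutions/site.

0.17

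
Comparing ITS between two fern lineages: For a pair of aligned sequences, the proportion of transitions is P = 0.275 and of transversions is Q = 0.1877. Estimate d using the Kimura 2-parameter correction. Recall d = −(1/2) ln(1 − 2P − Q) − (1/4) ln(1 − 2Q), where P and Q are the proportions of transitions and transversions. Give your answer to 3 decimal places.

0.787

Under the Kimura two-parameter model, d = −½ ln(1 − 2P − Q) − ¼ ln(1 − 2Q).
1 − 2P − Q = 0.2623, giving −½ ln(0.2623) = 0.669133.
1 − 2Q = 0.6246, giving −¼ ln(0.6246) = 0.117661.
d = 0.669133 + 0.117661 = 0.786794.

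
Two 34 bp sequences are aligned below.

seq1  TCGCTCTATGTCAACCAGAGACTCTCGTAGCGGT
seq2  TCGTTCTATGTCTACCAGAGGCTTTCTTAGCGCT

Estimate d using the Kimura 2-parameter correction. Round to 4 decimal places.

0.2023

Of 34 sites, 3 differences are transitions and 3 are transversions, so P = 3/34 ≈ 0.088235 and Q = 3/34 ≈ 0.088235.
Under the Kimura two-parameter model, d = −½ ln(1 − 2P − Q) − ¼ ln(1 − 2Q).
1 − 2P − Q = 0.735295, giving −½ ln(0.735295) = 0.153742.
1 − 2Q = 0.82353, giving −¼ ln(0.82353) = 0.048539.
d = 0.153742 + 0.048539 = 0.202281.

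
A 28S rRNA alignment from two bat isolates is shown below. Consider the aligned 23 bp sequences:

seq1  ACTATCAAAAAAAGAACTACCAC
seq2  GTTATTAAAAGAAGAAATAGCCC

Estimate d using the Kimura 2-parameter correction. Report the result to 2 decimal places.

0.40

Of 23 sites, 4 differences are transitions and 3 are transversions, so P = 4/23 ≈ 0.173913 and Q = 3/23 ≈ 0.130435.
Under the Kimura two-parameter model, d = −½ ln(1 − 2P − Q) − ¼ ln(1 − 2Q).
1 − 2P − Q = 0.521739, giving −½ ln(0.521739) = 0.325294.
1 − 2Q = 0.73913, giving −¼ ln(0.73913) = 0.075570.
d = 0.325294 + 0.075570 = 0.400864.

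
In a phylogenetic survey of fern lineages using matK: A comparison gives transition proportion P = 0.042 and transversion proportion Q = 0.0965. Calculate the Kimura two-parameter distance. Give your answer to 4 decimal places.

Under the Kimura two-parameter model, d = −½ ln(1 − 2P − Q) − ¼ ln(1 − 2Q).
1 − 2P − Q = 0.8195, giving −½ ln(0.8195) = 0.099530.
1 − 2Q = 0.807, giving −¼ ln(0.807) = 0.053608.
d = 0.099530 + 0.053608 = 0.153138.

0.1531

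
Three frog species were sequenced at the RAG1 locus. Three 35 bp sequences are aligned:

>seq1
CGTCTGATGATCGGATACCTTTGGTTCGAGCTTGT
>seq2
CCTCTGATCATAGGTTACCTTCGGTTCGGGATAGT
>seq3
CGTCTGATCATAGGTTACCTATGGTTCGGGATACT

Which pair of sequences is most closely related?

seq2 and seq3

seq1–seq2: 8/35 differ, p = 0.229, d = 0.273.
seq1–seq3: 8/35 differ, p = 0.229, d = 0.273.
seq2–seq3: 4/35 differ, p = 0.114, d = 0.124.
The smallest distance is between seq2 and seq3.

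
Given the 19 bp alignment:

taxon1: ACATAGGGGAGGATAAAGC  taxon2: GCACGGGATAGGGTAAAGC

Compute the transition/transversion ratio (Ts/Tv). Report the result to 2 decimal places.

5.00

Transitions are A↔G and C↔T; transversions are all other mismatches.
Transitions: 5. Transversions: 1.
R = 5/1 = 5.00.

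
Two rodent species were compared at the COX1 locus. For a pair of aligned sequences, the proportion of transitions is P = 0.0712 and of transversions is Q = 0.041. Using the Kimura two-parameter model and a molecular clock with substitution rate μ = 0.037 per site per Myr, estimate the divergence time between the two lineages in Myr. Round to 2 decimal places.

Under the Kimura two-parameter model, d = −½ ln(1 − 2P − Q) − ¼ ln(1 − 2Q).
1 − 2P − Q = 0.8166, giving −½ ln(0.8166) = 0.101303.
1 − 2Q = 0.918, giving −¼ ln(0.918) = 0.021389.
d = 0.101303 + 0.021389 = 0.122692.
Under a molecular clock d = 2μt, so t = d/(2μ) = 0.122692 / (2 × 0.037) = 1.66 Myr.

1.66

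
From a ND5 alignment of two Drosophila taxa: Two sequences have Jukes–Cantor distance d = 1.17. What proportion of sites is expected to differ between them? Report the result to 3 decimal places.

0.592

p = (3/4)(1 − e^(−4d/3)) = 0.75 × (1 − e^(-1.56)) = 0.75 × (1 − 0.210136) = 0.592398.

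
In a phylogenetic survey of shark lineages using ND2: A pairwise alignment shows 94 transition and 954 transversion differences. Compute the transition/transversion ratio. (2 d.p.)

R = 94/954 = 0.098532… ≈ 0.10 (to 2 d.p.).

0.10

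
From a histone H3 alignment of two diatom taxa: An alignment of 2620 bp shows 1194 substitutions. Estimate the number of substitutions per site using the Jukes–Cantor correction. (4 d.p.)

p = 1194/2620 ≈ 0.455725.
d = −(3/4) ln(1 − 4p/3) = −0.75 ln(1 − 0.607633) = −0.75 ln(0.392367)
  = −0.75 × (-0.935558) = 0.701669 substitutions/site.

0.7017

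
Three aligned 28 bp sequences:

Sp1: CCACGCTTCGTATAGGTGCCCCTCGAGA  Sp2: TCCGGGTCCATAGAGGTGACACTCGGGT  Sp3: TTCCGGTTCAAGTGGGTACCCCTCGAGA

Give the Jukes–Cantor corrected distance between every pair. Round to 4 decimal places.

Sp1–Sp2: 11/28 sites differ → p ≈ 0.392857, d = −0.75 ln(1 − 0.523809) = 0.556452 ≈ 0.5565.
Sp1–Sp3: 9/28 sites differ → p ≈ 0.321429, d = −0.75 ln(1 − 0.428572) = 0.419713 ≈ 0.4197.
Sp2–Sp3: 12/28 sites differ → p ≈ 0.428571, d = −0.75 ln(1 − 0.571428) = 0.635472 ≈ 0.6355.

d(Sp1,Sp2) = 0.5565, d(Sp1,Sp3) = 0.4197, d(Sp2,Sp3) = 0.6355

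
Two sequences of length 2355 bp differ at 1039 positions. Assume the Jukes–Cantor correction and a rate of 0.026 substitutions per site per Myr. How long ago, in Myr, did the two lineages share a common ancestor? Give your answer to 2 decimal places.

12.80

p = 1039/2355 ≈ 0.441189.
d = −(3/4) ln(1 − 4p/3) = −0.75 ln(1 − 0.588252) = −0.75 ln(0.411748)
  = −0.75 × (-0.887344) = 0.665508 substitutions/site.
Under a molecular clock d = 2μt, so t = d/(2μ) = 0.665508 / (2 × 0.026) = 12.80 Myr.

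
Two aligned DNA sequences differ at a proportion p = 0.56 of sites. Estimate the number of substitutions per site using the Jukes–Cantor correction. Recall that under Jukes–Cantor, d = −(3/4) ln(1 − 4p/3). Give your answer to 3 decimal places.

1.030

d = −(3/4) ln(1 − 4p/3) = −0.75 ln(1 − 0.746667) = −0.75 ln(0.253333)
  = −0.75 × (-1.373050) = 1.029788 substitutions/site.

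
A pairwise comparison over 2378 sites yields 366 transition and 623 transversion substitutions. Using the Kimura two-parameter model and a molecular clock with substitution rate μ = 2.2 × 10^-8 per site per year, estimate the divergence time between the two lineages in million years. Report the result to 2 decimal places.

13.80

P = 366/2378 ≈ 0.153911 and Q = 623/2378 ≈ 0.261985.
Under the Kimura two-parameter model, d = −½ ln(1 − 2P − Q) − ¼ ln(1 − 2Q).
1 − 2P − Q = 0.430193, giving −½ ln(0.430193) = 0.421761.
1 − 2Q = 0.47603, giving −¼ ln(0.47603) = 0.185569.
d = 0.421761 + 0.185569 = 0.607330.
Under a molecular clock d = 2μt, so t = d/(2μ) = 0.607330 / (2 × 2.2 × 10^-8) = 13.80 million years.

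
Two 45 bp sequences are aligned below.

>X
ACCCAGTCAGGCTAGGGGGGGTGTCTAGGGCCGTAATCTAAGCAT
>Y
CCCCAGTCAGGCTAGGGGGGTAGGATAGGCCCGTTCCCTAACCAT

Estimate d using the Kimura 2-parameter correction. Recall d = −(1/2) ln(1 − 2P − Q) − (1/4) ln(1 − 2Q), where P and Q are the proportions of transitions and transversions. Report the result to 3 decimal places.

0.268

Of 45 sites, 1 differences are transitions and 9 are transversions, so P = 1/45 ≈ 0.022222 and Q = 9/45 = 0.2.
Under the Kimura two-parameter model, d = −½ ln(1 − 2P − Q) − ¼ ln(1 − 2Q).
1 − 2P − Q = 0.755556, giving −½ ln(0.755556) = 0.140151.
1 − 2Q = 0.6, giving −¼ ln(0.6) = 0.127706.
d = 0.140151 + 0.127706 = 0.267857.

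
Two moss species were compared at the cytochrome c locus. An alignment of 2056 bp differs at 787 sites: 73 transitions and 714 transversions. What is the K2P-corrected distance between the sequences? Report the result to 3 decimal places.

P = 73/2056 ≈ 0.035506 and Q = 714/2056 ≈ 0.347276.
Under the Kimura two-parameter model, d = −½ ln(1 − 2P − Q) − ¼ ln(1 − 2Q).
1 − 2P − Q = 0.581712, giving −½ ln(0.581712) = 0.270890.
1 − 2Q = 0.305448, giving −¼ ln(0.305448) = 0.296494.
d = 0.270890 + 0.296494 = 0.567384.

0.567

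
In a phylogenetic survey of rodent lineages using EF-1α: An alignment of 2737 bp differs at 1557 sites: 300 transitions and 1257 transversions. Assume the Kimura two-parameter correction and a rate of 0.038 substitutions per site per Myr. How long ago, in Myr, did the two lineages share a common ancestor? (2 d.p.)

15.71

P = 300/2737 ≈ 0.109609 and Q = 1257/2737 ≈ 0.459262.
Under the Kimura two-parameter model, d = −½ ln(1 − 2P − Q) − ¼ ln(1 − 2Q).
1 − 2P − Q = 0.32152, giving −½ ln(0.32152) = 0.567348.
1 − 2Q = 0.081476, giving −¼ ln(0.081476) = 0.626862.
d = 0.567348 + 0.626862 = 1.194210.
Under a molecular clock d = 2μt, so t = d/(2μ) = 1.194210 / (2 × 0.038) = 15.71 Myr.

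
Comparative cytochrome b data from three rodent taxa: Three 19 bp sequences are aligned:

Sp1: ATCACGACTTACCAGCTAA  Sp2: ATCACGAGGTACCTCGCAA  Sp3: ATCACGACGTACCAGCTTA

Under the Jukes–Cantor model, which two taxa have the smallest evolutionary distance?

Sp1–Sp2: 6/19 differ, p = 0.316, d = 0.410.
Sp1–Sp3: 2/19 differ, p = 0.105, d = 0.113.
Sp2–Sp3: 6/19 differ, p = 0.316, d = 0.410.
The smallest distance is between Sp1 and Sp3.

Sp1 and Sp3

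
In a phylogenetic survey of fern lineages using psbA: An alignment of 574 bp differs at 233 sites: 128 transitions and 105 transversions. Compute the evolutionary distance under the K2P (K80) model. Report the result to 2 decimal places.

P = 128/574 ≈ 0.222997 and Q = 105/574 ≈ 0.182927.
Under the Kimura two-parameter model, d = −½ ln(1 − 2P − Q) − ¼ ln(1 − 2Q).
1 − 2P − Q = 0.371079, giving −½ ln(0.371079) = 0.495670.
1 − 2Q = 0.634146, giving −¼ ln(0.634146) = 0.113869.
d = 0.495670 + 0.113869 = 0.609539.

0.61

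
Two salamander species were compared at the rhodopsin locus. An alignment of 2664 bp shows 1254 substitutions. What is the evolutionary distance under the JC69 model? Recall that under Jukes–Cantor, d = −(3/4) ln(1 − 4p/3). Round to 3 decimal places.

0.741

p = 1254/2664 ≈ 0.470721.
d = −(3/4) ln(1 − 4p/3) = −0.75 ln(1 − 0.627628) = −0.75 ln(0.372372)
  = −0.75 × (-0.987862) = 0.740897 substitutions/site.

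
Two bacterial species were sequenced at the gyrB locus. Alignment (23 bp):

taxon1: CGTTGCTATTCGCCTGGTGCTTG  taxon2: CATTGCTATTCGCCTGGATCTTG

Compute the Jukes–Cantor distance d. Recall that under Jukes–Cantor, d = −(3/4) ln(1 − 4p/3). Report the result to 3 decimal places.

The sequences differ at 3 of 23 sites (2, 18, 19), so p = 3/23 ≈ 0.130435.
d = −(3/4) ln(1 − 4p/3) = −0.75 ln(1 − 0.173913) = −0.75 ln(0.826087)
  = −0.75 × (-0.191055) = 0.143291 substitutions/site.

0.143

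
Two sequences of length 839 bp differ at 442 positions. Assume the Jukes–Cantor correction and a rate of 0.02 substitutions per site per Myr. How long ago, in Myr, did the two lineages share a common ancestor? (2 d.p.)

22.73

p = 442/839 ≈ 0.526818.
d = −(3/4) ln(1 − 4p/3) = −0.75 ln(1 − 0.702424) = −0.75 ln(0.297576)
  = −0.75 × (-1.212086) = 0.909065 substitutions/site.
Under a molecular clock d = 2μt, so t = d/(2μ) = 0.909065 / (2 × 0.02) = 22.73 Myr.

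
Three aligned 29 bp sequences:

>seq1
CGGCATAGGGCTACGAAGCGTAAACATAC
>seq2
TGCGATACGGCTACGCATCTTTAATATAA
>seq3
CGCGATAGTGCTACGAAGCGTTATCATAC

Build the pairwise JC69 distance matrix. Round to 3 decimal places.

d(seq1,seq2) = 0.462, d(seq1,seq3) = 0.196, d(seq2,seq3) = 0.401

seq1–seq2: 10/29 sites differ → p ≈ 0.344828, d = −0.75 ln(1 − 0.459771) = 0.461822 ≈ 0.462.
seq1–seq3: 5/29 sites differ → p ≈ 0.172414, d = −0.75 ln(1 − 0.229885) = 0.195912 ≈ 0.196.
seq2–seq3: 9/29 sites differ → p ≈ 0.310345, d = −0.75 ln(1 − 0.413793) = 0.400562 ≈ 0.401.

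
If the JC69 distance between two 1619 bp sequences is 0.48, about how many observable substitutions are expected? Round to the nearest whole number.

Invert JC69: p = (3/4)(1 − e^(−4d/3)) = 0.75 × (1 − e^(-0.64)) = 0.75 × (1 − 0.527292) = 0.354531.
Expected differing sites = pL ≈ 0.354531 × 1619 = 573.985689 ≈ 574.

574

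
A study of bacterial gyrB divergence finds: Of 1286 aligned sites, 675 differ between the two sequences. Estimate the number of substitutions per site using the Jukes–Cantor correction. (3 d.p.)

p = 675/1286 ≈ 0.524883.
d = −(3/4) ln(1 − 4p/3) = −0.75 ln(1 − 0.699844) = −0.75 ln(0.300156)
  = −0.75 × (-1.203453) = 0.902590 substitutions/site.

0.903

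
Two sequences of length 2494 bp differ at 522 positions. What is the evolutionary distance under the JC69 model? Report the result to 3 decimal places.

p = 522/2494 ≈ 0.209302.
d = −(3/4) ln(1 − 4p/3) = −0.75 ln(1 − 0.279069) = −0.75 ln(0.720931)
  = −0.75 × (-0.327212) = 0.245409 substitutions/site.

0.245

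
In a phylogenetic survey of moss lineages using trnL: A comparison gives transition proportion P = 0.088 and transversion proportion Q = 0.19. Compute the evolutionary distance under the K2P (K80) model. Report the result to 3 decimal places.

0.347

Under the Kimura two-parameter model, d = −½ ln(1 − 2P − Q) − ¼ ln(1 − 2Q).
1 − 2P − Q = 0.634, giving −½ ln(0.634) = 0.227853.
1 − 2Q = 0.62, giving −¼ ln(0.62) = 0.119509.
d = 0.227853 + 0.119509 = 0.347362.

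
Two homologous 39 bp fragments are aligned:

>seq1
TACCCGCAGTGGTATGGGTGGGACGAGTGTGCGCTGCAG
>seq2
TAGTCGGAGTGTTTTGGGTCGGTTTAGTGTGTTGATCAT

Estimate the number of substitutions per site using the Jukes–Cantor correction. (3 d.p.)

The sequences differ at 15 of 39 sites, so p = 15/39 ≈ 0.384615.
d = −(3/4) ln(1 − 4p/3) = −0.75 ln(1 − 0.51282) = −0.75 ln(0.48718)
  = −0.75 × (-0.719122) = 0.539342 substitutions/site.

0.539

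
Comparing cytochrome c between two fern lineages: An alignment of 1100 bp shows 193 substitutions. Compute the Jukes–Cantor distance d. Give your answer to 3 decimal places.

p = 193/1100 ≈ 0.175455.
d = −(3/4) ln(1 − 4p/3) = −0.75 ln(1 − 0.23394) = −0.75 ln(0.76606)
  = −0.75 × (-0.266495) = 0.199871 substitutions/site.

0.200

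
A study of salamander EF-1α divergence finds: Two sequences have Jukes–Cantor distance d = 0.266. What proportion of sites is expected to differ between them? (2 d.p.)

0.22

p = (3/4)(1 − e^(−4d/3)) = 0.75 × (1 − e^(-0.354667)) = 0.75 × (1 − 0.701407) = 0.223945.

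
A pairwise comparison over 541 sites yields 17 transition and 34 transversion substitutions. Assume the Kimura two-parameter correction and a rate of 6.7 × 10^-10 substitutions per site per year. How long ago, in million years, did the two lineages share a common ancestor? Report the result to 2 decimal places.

75.18

P = 17/541 ≈ 0.031423 and Q = 34/541 ≈ 0.062847.
Under the Kimura two-parameter model, d = −½ ln(1 − 2P − Q) − ¼ ln(1 − 2Q).
1 − 2P − Q = 0.874307, giving −½ ln(0.874307) = 0.067162.
1 − 2Q = 0.874306, giving −¼ ln(0.874306) = 0.033581.
d = 0.067162 + 0.033581 = 0.100743.
Under a molecular clock d = 2μt, so t = d/(2μ) = 0.100743 / (2 × 6.7 × 10^-10) = 75.18 million years.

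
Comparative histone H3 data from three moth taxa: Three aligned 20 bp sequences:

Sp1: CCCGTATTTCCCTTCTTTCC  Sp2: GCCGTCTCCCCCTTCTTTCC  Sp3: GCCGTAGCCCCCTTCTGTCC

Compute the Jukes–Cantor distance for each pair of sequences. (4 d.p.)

Sp1–Sp2: 4/20 sites differ → p = 0.2, d = −0.75 ln(1 − 0.266667) = 0.232617 ≈ 0.2326.
Sp1–Sp3: 5/20 sites differ → p = 0.25, d = −0.75 ln(1 − 0.333333) = 0.304098 ≈ 0.3041.
Sp2–Sp3: 3/20 sites differ → p = 0.15, d = −0.75 ln(1 − 0.2) = 0.167358 ≈ 0.1674.

d(Sp1,Sp2) = 0.2326, d(Sp1,Sp3) = 0.3041, d(Sp2,Sp3) = 0.1674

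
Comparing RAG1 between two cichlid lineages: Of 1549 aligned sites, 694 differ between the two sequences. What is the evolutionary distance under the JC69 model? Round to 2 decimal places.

p = 694/1549 ≈ 0.448031.
d = −(3/4) ln(1 − 4p/3) = −0.75 ln(1 − 0.597375) = −0.75 ln(0.402625)
  = −0.75 × (-0.909750) = 0.682313 substitutions/site.

0.68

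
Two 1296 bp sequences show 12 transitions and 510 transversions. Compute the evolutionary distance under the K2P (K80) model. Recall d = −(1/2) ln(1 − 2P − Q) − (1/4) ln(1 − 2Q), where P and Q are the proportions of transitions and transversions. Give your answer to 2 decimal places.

P = 12/1296 ≈ 0.009259 and Q = 510/1296 ≈ 0.393519.
Under the Kimura two-parameter model, d = −½ ln(1 − 2P − Q) − ¼ ln(1 − 2Q).
1 − 2P − Q = 0.587963, giving −½ ln(0.587963) = 0.265546.
1 − 2Q = 0.212962, giving −¼ ln(0.212962) = 0.386660.
d = 0.265546 + 0.386660 = 0.652206.

0.65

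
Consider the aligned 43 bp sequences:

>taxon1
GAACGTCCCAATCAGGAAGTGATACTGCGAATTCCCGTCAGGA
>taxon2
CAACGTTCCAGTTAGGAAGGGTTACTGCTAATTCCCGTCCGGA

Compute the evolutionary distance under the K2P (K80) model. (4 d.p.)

Of 43 sites, 3 differences are transitions and 5 are transversions, so P = 3/43 ≈ 0.069767 and Q = 5/43 ≈ 0.116279.
Under the Kimura two-parameter model, d = −½ ln(1 − 2P − Q) − ¼ ln(1 − 2Q).
1 − 2P − Q = 0.744187, giving −½ ln(0.744187) = 0.147731.
1 − 2Q = 0.767442, giving −¼ ln(0.767442) = 0.066173.
d = 0.147731 + 0.066173 = 0.213904.

0.2139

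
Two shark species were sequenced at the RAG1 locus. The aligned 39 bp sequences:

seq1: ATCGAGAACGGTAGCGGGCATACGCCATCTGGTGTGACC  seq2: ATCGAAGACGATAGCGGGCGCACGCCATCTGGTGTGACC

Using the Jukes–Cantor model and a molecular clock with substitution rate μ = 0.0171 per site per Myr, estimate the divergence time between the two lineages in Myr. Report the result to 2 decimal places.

The sequences differ at 5 of 39 sites (6, 7, 11, 20, 21), so p = 5/39 ≈ 0.128205.
d = −(3/4) ln(1 − 4p/3) = −0.75 ln(1 − 0.17094) = −0.75 ln(0.82906)
  = −0.75 × (-0.187463) = 0.140597 substitutions/site.
Under a molecular clock d = 2μt, so t = d/(2μ) = 0.140597 / (2 × 0.0171) = 4.11 Myr.

4.11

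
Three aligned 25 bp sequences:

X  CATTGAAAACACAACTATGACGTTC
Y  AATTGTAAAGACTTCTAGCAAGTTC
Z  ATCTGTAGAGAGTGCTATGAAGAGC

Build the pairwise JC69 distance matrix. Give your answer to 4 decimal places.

X–Y: 8/25 sites differ → p = 0.32, d = −0.75 ln(1 − 0.426667) = 0.417216 ≈ 0.4172.
X–Z: 12/25 sites differ → p = 0.48, d = −0.75 ln(1 − 0.64) = 0.766238 ≈ 0.7662.
Y–Z: 9/25 sites differ → p = 0.36, d = −0.75 ln(1 − 0.48) = 0.490445 ≈ 0.4904.

d(X,Y) = 0.4172, d(X,Z) = 0.7662, d(Y,Z) = 0.4904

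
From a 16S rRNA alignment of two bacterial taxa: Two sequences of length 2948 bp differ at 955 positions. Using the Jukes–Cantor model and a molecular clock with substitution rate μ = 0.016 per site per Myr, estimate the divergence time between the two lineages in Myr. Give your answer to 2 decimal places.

p = 955/2948 ≈ 0.323948.
d = −(3/4) ln(1 − 4p/3) = −0.75 ln(1 − 0.431931) = −0.75 ln(0.568069)
  = −0.75 × (-0.565512) = 0.424134 substitutions/site.
Under a molecular clock d = 2μt, so t = d/(2μ) = 0.424134 / (2 × 0.016) = 13.25 Myr.

13.25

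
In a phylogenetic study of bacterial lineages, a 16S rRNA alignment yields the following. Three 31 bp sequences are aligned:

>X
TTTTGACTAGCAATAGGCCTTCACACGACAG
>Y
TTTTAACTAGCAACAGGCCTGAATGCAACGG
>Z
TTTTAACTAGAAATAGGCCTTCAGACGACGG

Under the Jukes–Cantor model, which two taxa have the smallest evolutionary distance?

X and Z

X–Y: 8/31 differ, p = 0.258, d = 0.316.
X–Z: 4/31 differ, p = 0.129, d = 0.142.
Y–Z: 7/31 differ, p = 0.226, d = 0.269.
The smallest distance is between X and Z.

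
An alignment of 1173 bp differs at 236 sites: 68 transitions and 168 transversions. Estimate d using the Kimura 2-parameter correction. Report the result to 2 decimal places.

P = 68/1173 ≈ 0.057971 and Q = 168/1173 ≈ 0.143223.
Under the Kimura two-parameter model, d = −½ ln(1 − 2P − Q) − ¼ ln(1 − 2Q).
1 − 2P − Q = 0.740835, giving −½ ln(0.740835) = 0.149989.
1 − 2Q = 0.713554, giving −¼ ln(0.713554) = 0.084374.
d = 0.149989 + 0.084374 = 0.234363.

0.23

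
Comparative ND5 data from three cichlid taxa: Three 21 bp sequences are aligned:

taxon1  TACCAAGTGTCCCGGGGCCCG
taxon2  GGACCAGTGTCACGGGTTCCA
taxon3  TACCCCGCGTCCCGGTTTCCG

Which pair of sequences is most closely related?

taxon1 and taxon3

taxon1–taxon2: 8/21 differ, p = 0.381, d = 0.532.
taxon1–taxon3: 6/21 differ, p = 0.286, d = 0.360.
taxon2–taxon3: 8/21 differ, p = 0.381, d = 0.532.
The smallest distance is between taxon1 and taxon3.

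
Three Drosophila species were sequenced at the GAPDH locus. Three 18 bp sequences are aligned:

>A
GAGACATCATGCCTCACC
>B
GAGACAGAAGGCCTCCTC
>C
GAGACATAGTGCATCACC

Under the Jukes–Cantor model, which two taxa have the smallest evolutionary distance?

A–B: 5/18 differ, p = 0.278, d = 0.347.
A–C: 3/18 differ, p = 0.167, d = 0.188.
B–C: 6/18 differ, p = 0.333, d = 0.441.
The smallest distance is between A and C.

A and C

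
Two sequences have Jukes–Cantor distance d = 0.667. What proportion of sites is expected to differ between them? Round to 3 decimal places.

0.442

p = (3/4)(1 − e^(−4d/3)) = 0.75 × (1 − e^(-0.889333)) = 0.75 × (1 − 0.410930) = 0.441803.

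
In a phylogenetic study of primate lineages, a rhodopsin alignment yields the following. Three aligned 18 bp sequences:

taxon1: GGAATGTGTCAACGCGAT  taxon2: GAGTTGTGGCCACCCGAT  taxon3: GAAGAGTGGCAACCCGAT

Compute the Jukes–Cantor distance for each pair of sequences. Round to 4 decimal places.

d(taxon1,taxon2) = 0.4408, d(taxon1,taxon3) = 0.3470, d(taxon2,taxon3) = 0.2635

taxon1–taxon2: 6/18 sites differ → p ≈ 0.333333, d = −0.75 ln(1 − 0.444444) = 0.440839 ≈ 0.4408.
taxon1–taxon3: 5/18 sites differ → p ≈ 0.277778, d = −0.75 ln(1 − 0.370371) = 0.346968 ≈ 0.3470.
taxon2–taxon3: 4/18 sites differ → p ≈ 0.222222, d = −0.75 ln(1 − 0.296296) = 0.263548 ≈ 0.2635.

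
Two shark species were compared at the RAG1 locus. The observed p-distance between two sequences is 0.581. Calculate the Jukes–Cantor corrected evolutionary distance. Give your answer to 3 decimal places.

d = −(3/4) ln(1 − 4p/3) = −0.75 ln(1 − 0.774667) = −0.75 ln(0.225333)
  = −0.75 × (-1.490176) = 1.117632 substitutions/site.

1.118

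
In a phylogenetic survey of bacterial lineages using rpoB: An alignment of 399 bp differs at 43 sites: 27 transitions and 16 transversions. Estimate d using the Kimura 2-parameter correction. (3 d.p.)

0.117

P = 27/399 ≈ 0.067669 and Q = 16/399 ≈ 0.0401.
Under the Kimura two-parameter model, d = −½ ln(1 − 2P − Q) − ¼ ln(1 − 2Q).
1 − 2P − Q = 0.824562, giving −½ ln(0.824562) = 0.096451.
1 − 2Q = 0.9198, giving −¼ ln(0.9198) = 0.020900.
d = 0.096451 + 0.020900 = 0.117351.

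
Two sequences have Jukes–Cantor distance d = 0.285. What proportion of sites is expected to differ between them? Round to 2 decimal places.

0.24

p = (3/4)(1 − e^(−4d/3)) = 0.75 × (1 − e^(-0.38)) = 0.75 × (1 − 0.683861) = 0.237104.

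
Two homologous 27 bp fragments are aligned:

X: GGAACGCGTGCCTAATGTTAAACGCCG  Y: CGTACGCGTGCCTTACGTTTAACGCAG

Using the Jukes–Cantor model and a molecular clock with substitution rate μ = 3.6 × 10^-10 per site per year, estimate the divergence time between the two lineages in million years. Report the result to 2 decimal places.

366.04

The sequences differ at 6 of 27 sites (1, 3, 14, 16, 20, 26), so p = 6/27 ≈ 0.222222.
d = −(3/4) ln(1 − 4p/3) = −0.75 ln(1 − 0.296296) = −0.75 ln(0.703704)
  = −0.75 × (-0.351397) = 0.263548 substitutions/site.
Under a molecular clock d = 2μt, so t = d/(2μ) = 0.263548 / (2 × 3.6 × 10^-10) = 366.04 million years.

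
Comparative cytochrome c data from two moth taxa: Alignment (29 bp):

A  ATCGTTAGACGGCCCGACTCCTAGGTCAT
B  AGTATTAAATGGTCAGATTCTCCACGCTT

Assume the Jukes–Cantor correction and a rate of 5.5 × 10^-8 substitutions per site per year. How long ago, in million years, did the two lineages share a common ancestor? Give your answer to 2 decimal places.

The sequences differ at 15 of 29 sites, so p = 15/29 ≈ 0.517241.
d = −(3/4) ln(1 − 4p/3) = −0.75 ln(1 − 0.689655) = −0.75 ln(0.310345)
  = −0.75 × (-1.170071) = 0.877553 substitutions/site.
Under a molecular clock d = 2μt, so t = d/(2μ) = 0.877553 / (2 × 5.5 × 10^-8) = 7.98 million years.

7.98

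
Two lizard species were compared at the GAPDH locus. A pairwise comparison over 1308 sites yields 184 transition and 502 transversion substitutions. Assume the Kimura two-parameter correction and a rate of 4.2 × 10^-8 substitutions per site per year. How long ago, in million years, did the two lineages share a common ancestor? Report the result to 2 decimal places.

10.86

P = 184/1308 ≈ 0.140673 and Q = 502/1308 ≈ 0.383792.
Under the Kimura two-parameter model, d = −½ ln(1 − 2P − Q) − ¼ ln(1 − 2Q).
1 − 2P − Q = 0.334862, giving −½ ln(0.334862) = 0.547018.
1 − 2Q = 0.232416, giving −¼ ln(0.232416) = 0.364807.
d = 0.547018 + 0.364807 = 0.911825.
Under a molecular clock d = 2μt, so t = d/(2μ) = 0.911825 / (2 × 4.2 × 10^-8) = 10.86 million years.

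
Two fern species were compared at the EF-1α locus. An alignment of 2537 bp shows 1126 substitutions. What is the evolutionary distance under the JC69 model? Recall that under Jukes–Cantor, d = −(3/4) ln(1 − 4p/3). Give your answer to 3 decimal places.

0.672

p = 1126/2537 ≈ 0.443831.
d = −(3/4) ln(1 − 4p/3) = −0.75 ln(1 − 0.591775) = −0.75 ln(0.408225)
  = −0.75 × (-0.895937) = 0.671953 substitutions/site.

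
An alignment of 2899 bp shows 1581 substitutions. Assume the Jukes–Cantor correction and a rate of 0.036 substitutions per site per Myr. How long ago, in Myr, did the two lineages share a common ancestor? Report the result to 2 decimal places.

p = 1581/2899 ≈ 0.54536.
d = −(3/4) ln(1 − 4p/3) = −0.75 ln(1 − 0.727147) = −0.75 ln(0.272853)
  = −0.75 × (-1.298822) = 0.974117 substitutions/site.
Under a molecular clock d = 2μt, so t = d/(2μ) = 0.974117 / (2 × 0.036) = 13.53 Myr.

13.53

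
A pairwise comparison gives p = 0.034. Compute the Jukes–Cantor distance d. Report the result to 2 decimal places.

d = −(3/4) ln(1 − 4p/3) = −0.75 ln(1 − 0.045333) = −0.75 ln(0.954667)
  = −0.75 × (-0.046393) = 0.034795 substitutions/site.

0.03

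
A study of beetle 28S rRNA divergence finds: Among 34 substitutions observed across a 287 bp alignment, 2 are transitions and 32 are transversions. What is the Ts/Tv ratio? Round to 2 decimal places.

R = 2/32 = 0.0625 ≈ 0.06 (to 2 d.p.).

0.06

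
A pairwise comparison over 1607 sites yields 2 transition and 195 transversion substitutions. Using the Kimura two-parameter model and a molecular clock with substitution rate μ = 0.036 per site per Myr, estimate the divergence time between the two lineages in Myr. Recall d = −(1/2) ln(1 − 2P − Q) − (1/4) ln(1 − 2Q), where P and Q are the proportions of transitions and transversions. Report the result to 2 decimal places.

P = 2/1607 ≈ 0.001245 and Q = 195/1607 ≈ 0.121344.
Under the Kimura two-parameter model, d = −½ ln(1 − 2P − Q) − ¼ ln(1 − 2Q).
1 − 2P − Q = 0.876166, giving −½ ln(0.876166) = 0.066100.
1 − 2Q = 0.757312, giving −¼ ln(0.757312) = 0.069495.
d = 0.066100 + 0.069495 = 0.135595.
Under a molecular clock d = 2μt, so t = d/(2μ) = 0.135595 / (2 × 0.036) = 1.88 Myr.

1.88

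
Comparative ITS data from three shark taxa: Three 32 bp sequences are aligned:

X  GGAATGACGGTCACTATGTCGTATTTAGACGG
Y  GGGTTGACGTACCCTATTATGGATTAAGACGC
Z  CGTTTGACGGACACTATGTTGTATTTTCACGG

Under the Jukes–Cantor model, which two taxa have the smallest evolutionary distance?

X–Y: 11/32 differ, p = 0.344, d = 0.460.
X–Z: 7/32 differ, p = 0.219, d = 0.259.
Y–Z: 11/32 differ, p = 0.344, d = 0.460.
The smallest distance is between X and Z.

X and Z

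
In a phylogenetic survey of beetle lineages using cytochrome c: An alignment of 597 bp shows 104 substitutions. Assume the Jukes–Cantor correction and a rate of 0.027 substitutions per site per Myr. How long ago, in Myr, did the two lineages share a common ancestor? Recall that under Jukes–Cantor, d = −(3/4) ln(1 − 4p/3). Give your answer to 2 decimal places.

3.67

p = 104/597 ≈ 0.174204.
d = −(3/4) ln(1 − 4p/3) = −0.75 ln(1 − 0.232272) = −0.75 ln(0.767728)
  = −0.75 × (-0.264320) = 0.198240 substitutions/site.
Under a molecular clock d = 2μt, so t = d/(2μ) = 0.198240 / (2 × 0.027) = 3.67 Myr.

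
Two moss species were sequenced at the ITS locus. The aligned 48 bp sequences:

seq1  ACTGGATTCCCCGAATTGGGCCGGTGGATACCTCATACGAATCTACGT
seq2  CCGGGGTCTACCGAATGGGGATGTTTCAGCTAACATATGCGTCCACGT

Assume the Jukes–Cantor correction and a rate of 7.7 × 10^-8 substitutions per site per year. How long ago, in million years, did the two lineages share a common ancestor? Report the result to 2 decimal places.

4.26

The sequences differ at 21 of 48 sites, so p = 21/48 = 0.4375.
d = −(3/4) ln(1 − 4p/3) = −0.75 ln(1 − 0.583333) = −0.75 ln(0.416667)
  = −0.75 × (-0.875468) = 0.656601 substitutions/site.
Under a molecular clock d = 2μt, so t = d/(2μ) = 0.656601 / (2 × 7.7 × 10^-8) = 4.26 million years.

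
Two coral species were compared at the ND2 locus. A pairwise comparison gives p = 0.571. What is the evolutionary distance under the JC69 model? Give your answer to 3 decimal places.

1.075

d = −(3/4) ln(1 − 4p/3) = −0.75 ln(1 − 0.761333) = −0.75 ln(0.238667)
  = −0.75 × (-1.432686) = 1.074515 substitutions/site.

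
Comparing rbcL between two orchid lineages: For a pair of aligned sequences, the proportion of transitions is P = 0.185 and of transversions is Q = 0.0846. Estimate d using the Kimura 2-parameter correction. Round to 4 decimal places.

Under the Kimura two-parameter model, d = −½ ln(1 − 2P − Q) − ¼ ln(1 − 2Q).
1 − 2P − Q = 0.5454, giving −½ ln(0.5454) = 0.303118.
1 − 2Q = 0.8308, giving −¼ ln(0.8308) = 0.046342.
d = 0.303118 + 0.046342 = 0.349460.

0.3495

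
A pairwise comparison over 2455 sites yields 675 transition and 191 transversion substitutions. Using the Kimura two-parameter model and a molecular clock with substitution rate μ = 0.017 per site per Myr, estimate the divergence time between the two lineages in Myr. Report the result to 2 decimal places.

15.77

P = 675/2455 ≈ 0.274949 and Q = 191/2455 ≈ 0.0778.
Under the Kimura two-parameter model, d = −½ ln(1 − 2P − Q) − ¼ ln(1 − 2Q).
1 − 2P − Q = 0.372302, giving −½ ln(0.372302) = 0.494025.
1 − 2Q = 0.8444, giving −¼ ln(0.8444) = 0.042282.
d = 0.494025 + 0.042282 = 0.536307.
Under a molecular clock d = 2μt, so t = d/(2μ) = 0.536307 / (2 × 0.017) = 15.77 Myr.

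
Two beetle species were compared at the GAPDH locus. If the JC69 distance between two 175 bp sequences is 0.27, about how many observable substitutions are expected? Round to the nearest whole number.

Invert JC69: p = (3/4)(1 − e^(−4d/3)) = 0.75 × (1 − e^(-0.36)) = 0.75 × (1 − 0.697676) = 0.226743.
Expected differing sites = pL ≈ 0.226743 × 175 = 39.680025 ≈ 40.

40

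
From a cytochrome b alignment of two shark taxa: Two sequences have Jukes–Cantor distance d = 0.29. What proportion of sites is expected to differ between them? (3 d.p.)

p = (3/4)(1 − e^(−4d/3)) = 0.75 × (1 − e^(-0.386667)) = 0.75 × (1 − 0.679317) = 0.240512.

0.241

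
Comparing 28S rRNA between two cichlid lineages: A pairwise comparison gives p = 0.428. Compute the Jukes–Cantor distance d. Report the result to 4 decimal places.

d = −(3/4) ln(1 − 4p/3) = −0.75 ln(1 − 0.570667) = −0.75 ln(0.429333)
  = −0.75 × (-0.845522) = 0.634142 substitutions/site.

0.6341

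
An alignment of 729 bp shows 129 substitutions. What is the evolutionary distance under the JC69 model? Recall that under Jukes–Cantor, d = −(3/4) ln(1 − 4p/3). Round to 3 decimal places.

0.202

p = 129/729 ≈ 0.176955.
d = −(3/4) ln(1 − 4p/3) = −0.75 ln(1 − 0.23594) = −0.75 ln(0.76406)
  = −0.75 × (-0.269109) = 0.201832 substitutions/site.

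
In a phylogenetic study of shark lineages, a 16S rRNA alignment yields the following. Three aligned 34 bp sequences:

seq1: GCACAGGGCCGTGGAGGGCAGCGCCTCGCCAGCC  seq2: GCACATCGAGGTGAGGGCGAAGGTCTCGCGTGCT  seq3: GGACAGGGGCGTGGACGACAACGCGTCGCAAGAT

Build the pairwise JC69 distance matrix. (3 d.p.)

d(seq1,seq2) = 0.597, d(seq1,seq3) = 0.326, d(seq2,seq3) = 0.741

seq1–seq2: 14/34 sites differ → p ≈ 0.411765, d = −0.75 ln(1 − 0.54902) = 0.597249 ≈ 0.597.
seq1–seq3: 9/34 sites differ → p ≈ 0.264706, d = −0.75 ln(1 − 0.352941) = 0.326488 ≈ 0.326.
seq2–seq3: 16/34 sites differ → p ≈ 0.470588, d = −0.75 ln(1 − 0.627451) = 0.740540 ≈ 0.741.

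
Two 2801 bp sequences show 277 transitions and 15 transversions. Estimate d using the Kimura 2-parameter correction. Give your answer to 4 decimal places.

0.1162

P = 277/2801 ≈ 0.098893 and Q = 15/2801 ≈ 0.005355.
Under the Kimura two-parameter model, d = −½ ln(1 − 2P − Q) − ¼ ln(1 − 2Q).
1 − 2P − Q = 0.796859, giving −½ ln(0.796859) = 0.113539.
1 − 2Q = 0.98929, giving −¼ ln(0.98929) = 0.002692.
d = 0.113539 + 0.002692 = 0.116231.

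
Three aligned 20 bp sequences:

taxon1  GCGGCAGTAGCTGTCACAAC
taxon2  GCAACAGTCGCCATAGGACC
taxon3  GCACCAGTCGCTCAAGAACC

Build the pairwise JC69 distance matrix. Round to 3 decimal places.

d(taxon1,taxon2) = 0.687, d(taxon1,taxon3) = 0.687, d(taxon2,taxon3) = 0.304

taxon1–taxon2: 9/20 sites differ → p = 0.45, d = −0.75 ln(1 − 0.6) = 0.687218 ≈ 0.687.
taxon1–taxon3: 9/20 sites differ → p = 0.45, d = −0.75 ln(1 − 0.6) = 0.687218 ≈ 0.687.
taxon2–taxon3: 5/20 sites differ → p = 0.25, d = −0.75 ln(1 − 0.333333) = 0.304098 ≈ 0.304.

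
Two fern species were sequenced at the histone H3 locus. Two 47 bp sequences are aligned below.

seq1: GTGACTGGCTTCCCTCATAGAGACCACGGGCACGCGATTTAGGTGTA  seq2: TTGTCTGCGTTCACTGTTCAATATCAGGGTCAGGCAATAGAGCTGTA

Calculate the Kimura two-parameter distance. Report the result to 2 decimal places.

0.55

Of 47 sites, 3 differences are transitions and 15 are transversions, so P = 3/47 ≈ 0.06383 and Q = 15/47 ≈ 0.319149.
Under the Kimura two-parameter model, d = −½ ln(1 − 2P − Q) − ¼ ln(1 − 2Q).
1 − 2P − Q = 0.553191, giving −½ ln(0.553191) = 0.296026.
1 − 2Q = 0.361702, giving −¼ ln(0.361702) = 0.254234.
d = 0.296026 + 0.254234 = 0.550260.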